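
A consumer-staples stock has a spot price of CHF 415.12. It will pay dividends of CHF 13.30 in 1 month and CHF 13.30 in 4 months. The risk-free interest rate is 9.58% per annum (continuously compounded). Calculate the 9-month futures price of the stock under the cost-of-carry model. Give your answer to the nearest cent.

PV(dividends) I = 13.30·e^(−0.0958·1/12) + 13.30·e^(−0.0958·4/12)
I = 13.1942 + 12.8820 = 26.0762
F = (S − I)·e^(rT) = (415.12 − 26.0762) · e^(0.0958·9/12)
= 389.0438 · e^0.071850 = 389.0438 × 1.074494 = CHF 418.03

CHF 418.03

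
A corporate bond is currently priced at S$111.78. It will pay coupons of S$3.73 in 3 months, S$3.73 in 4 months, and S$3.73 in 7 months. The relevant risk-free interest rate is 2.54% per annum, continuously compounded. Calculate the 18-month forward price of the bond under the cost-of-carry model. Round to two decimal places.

S$104.61

PV(coupons) I = 3.73·e^(−0.0254·3/12) + 3.73·e^(−0.0254·4/12) + 3.73·e^(−0.0254·7/12)
I = 3.7064 + 3.6986 + 3.6751 = 11.0801
F = (S − I)·e^(rT) = (111.78 − 11.0801) · e^(0.0254·18/12)
= 100.6999 · e^0.038100 = 100.6999 × 1.038835 = S$104.61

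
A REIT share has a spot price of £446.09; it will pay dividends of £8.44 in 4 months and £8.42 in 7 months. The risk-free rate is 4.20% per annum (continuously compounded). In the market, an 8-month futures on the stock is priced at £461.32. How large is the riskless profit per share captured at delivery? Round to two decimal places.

PV(dividends) I = 8.44·e^(−0.0420·4/12) + 8.42·e^(−0.0420·7/12) = 16.5389
Fair futures F* = (S − I)·e^(rT) = (446.09 − 16.5389)·e^0.028000 = 429.5511 × 1.028396 = 441.7486
Market £461.32 > fair 441.7486: forward overpriced → cash-and-carry (borrow at r, buy the stock and collect the dividends, short the forward).
Profit at T = |F_mkt − F*| = |461.32 − 441.7486| = £19.57 per share

£19.57 per share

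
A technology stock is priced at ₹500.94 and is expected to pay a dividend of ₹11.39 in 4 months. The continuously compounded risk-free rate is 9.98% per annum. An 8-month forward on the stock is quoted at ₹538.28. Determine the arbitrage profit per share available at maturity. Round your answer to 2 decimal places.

PV(dividends) I = 11.39·e^(−0.0998·4/12) = 11.0173
Fair forward F* = (S − I)·e^(rT) = (500.94 − 11.0173)·e^0.066533 = 489.9227 × 1.068796 = 523.6274
Market ₹538.28 > fair 523.6274: forward overpriced → cash-and-carry (borrow at r, buy the stock and collect the dividends, short the forward).
Profit at T = |F_mkt − F*| = |538.28 − 523.6274| = ₹14.65 per share

₹14.65 per share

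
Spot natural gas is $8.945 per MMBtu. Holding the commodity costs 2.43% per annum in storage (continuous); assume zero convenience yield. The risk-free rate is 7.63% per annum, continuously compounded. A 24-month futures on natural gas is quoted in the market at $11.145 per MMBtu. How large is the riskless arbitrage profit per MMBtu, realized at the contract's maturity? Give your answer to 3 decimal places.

$0.206 per MMBtu

Fair futures: F* = S·e^(carry·T), with carry = (r + u) = 0.0763 + 0.0243 = 0.1006
F* = 8.945 · e^(0.1006 × 24/12) = 8.945 · e^0.201200 = 8.945 × 1.222869 = $10.9386
Market $11.145 > fair $10.9386: forward overpriced → cash-and-carry (buy spot, short the forward).
At maturity, profit = |F_mkt − F*| = |11.145 − 10.9386| = $0.206 per MMBtu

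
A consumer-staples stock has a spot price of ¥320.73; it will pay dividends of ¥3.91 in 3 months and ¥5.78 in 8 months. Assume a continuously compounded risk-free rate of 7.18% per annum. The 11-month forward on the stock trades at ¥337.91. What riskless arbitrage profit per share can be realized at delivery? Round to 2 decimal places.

¥5.35 per share

PV(dividends) I = 3.91·e^(−0.0718·3/12) + 5.78·e^(−0.0718·8/12) = 9.3503
Fair forward F* = (S − I)·e^(rT) = (320.73 − 9.3503)·e^0.065817 = 311.3797 × 1.068031 = 332.5632
Market ¥337.91 > fair 332.5632: forward overpriced → cash-and-carry (borrow at r, buy the stock and collect the dividends, short the forward).
Profit at T = |F_mkt − F*| = |337.91 − 332.5632| = ¥5.35 per share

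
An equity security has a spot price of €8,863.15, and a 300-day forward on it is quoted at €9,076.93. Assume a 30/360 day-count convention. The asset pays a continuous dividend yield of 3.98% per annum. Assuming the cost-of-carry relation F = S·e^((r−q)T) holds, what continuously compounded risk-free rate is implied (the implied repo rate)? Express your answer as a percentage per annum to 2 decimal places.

From F = S·e^((r−q)T): (r − q) = ln(F/S)/T
ln(9076.93/8863.15) = ln(1.024120) = 0.023834
(r − q) = 0.023834 / (300/360) = 0.028601
r = ln(F/S)/T + q = 0.028601 + 0.0398 = 0.068401
r = 6.84%

6.84%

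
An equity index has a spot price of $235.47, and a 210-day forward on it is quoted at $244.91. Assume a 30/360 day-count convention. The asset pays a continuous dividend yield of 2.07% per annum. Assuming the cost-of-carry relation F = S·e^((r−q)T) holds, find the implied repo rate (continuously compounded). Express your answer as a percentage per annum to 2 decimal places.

8.81%

From F = S·e^((r−q)T): (r − q) = ln(F/S)/T
ln(244.91/235.47) = ln(1.040090) = 0.039307
(r − q) = 0.039307 / (210/360) = 0.067383
r = ln(F/S)/T + q = 0.067383 + 0.0207 = 0.088083
r = 8.81%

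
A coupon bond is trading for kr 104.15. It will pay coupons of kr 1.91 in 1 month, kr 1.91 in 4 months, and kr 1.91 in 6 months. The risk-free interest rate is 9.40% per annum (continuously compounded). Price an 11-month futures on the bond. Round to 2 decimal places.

PV(coupons) I = 1.91·e^(−0.0940·1/12) + 1.91·e^(−0.0940·4/12) + 1.91·e^(−0.0940·6/12)
I = 1.8951 + 1.8511 + 1.8223 = 5.5685
F = (S − I)·e^(rT) = (104.15 − 5.5685) · e^(0.0940·11/12)
= 98.5815 · e^0.086167 = 98.5815 × 1.089988 = kr 107.45

kr 107.45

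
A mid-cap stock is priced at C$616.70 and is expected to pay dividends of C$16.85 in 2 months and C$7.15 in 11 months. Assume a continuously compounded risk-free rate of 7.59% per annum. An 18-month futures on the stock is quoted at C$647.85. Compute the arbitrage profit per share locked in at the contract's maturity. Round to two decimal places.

PV(dividends) I = 16.85·e^(−0.0759·2/12) + 7.15·e^(−0.0759·11/12) = 23.3076
Fair futures F* = (S − I)·e^(rT) = (616.70 − 23.3076)·e^0.113850 = 593.3924 × 1.120584 = 664.9460
Market C$647.85 < fair 664.9460: forward underpriced → reverse cash-and-carry (short the stock, invest proceeds at r, pay the dividends, go long the forward).
Profit at T = |F_mkt − F*| = |647.85 − 664.9460| = C$17.10 per share

C$17.10 per share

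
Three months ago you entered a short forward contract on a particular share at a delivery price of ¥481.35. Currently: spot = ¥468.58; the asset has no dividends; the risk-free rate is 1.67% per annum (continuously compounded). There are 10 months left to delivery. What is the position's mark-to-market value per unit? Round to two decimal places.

¥6.12

Current fair forward for the remaining 10 months: F = S·e^(r·T), r = 0.0167
F = 468.58 · e^(0.0167 × 10/12) = 468.58 × 1.014014 = 475.1467
Value of long forward = (F − K)·e^(−rT) = (475.1467 − 481.35) · e^(−0.0167·10/12)
= -6.2033 × 0.986180 = -6.12
Short position value = −(long value) = ¥6.12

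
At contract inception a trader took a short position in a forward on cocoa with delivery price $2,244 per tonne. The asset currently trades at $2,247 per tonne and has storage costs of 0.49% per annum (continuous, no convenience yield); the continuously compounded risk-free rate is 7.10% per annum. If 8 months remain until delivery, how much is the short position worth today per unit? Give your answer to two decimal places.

-$114.09 per tonne

Current fair forward for the remaining 8 months: F = S·e^((r + u)·T), (r + u) = 0.0710 + 0.0049 = 0.0759
F = 2247 · e^(0.0759 × 8/12) = 2247 × 1.05190205 = 2363.6239
Value of long forward = (F − K)·e^(−rT) = (2363.6239 − 2244) · e^(−0.0710·8/12)
= 119.6239 × 0.95376942 = 114.09
Short position value = −(long value) = -$114.09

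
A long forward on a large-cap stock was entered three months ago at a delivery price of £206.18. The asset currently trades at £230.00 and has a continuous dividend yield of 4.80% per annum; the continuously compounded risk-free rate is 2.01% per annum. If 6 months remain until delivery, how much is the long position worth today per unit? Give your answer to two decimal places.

£20.43

Current fair forward for the remaining 6 months: F = S·e^((r − q)·T), (r − q) = 0.0201 − 0.0480 = -0.0279
F = 230.00 · e^(-0.0279 × 6/12) = 230.00 × 0.986147 = 226.8138
Value of long forward = (F − K)·e^(−rT) = (226.8138 − 206.18) · e^(−0.0201·6/12)
= 20.6338 × 0.990000 = 20.43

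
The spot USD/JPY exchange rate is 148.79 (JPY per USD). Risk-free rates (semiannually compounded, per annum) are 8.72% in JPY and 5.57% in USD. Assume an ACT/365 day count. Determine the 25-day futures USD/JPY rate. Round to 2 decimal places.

149.10

By covered interest parity, F = S · (1+r_JPY/2)^(2T) / (1+r_USD/2)^(2T)
= 148.79 × 1.005863 / 1.003770 = 148.79 × 1.002085
F = 149.10 JPY per USD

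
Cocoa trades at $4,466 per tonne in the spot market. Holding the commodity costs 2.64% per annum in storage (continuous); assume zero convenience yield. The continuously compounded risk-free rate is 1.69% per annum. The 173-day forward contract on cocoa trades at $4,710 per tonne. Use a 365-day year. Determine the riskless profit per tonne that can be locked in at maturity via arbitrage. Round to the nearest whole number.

$151 per tonne

Fair forward: F* = S·e^(carry·T), with carry = (r + u) = 0.0169 + 0.0264 = 0.0433
F* = 4466 · e^(0.0433 × 173/365) = 4466 · e^0.020523 = 4466 × 1.020735 = $4558.6025
Market $4710 > fair $4558.6025: forward overpriced → cash-and-carry (buy spot, short the forward).
At maturity, profit = |F_mkt − F*| = |4710 − 4558.6025| = $151 per tonne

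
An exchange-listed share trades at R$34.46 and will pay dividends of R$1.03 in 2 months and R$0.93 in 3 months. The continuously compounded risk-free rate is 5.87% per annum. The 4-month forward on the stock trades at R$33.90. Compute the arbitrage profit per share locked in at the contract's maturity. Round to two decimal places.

R$0.73 per share

PV(dividends) I = 1.03·e^(−0.0587·2/12) + 0.93·e^(−0.0587·3/12) = 1.9364
Fair forward F* = (S − I)·e^(rT) = (34.46 − 1.9364)·e^0.019567 = 32.5236 × 1.019760 = 33.1663
Market R$33.90 > fair 33.1663: forward overpriced → cash-and-carry (borrow at r, buy the stock and collect the dividends, short the forward).
Profit at T = |F_mkt − F*| = |33.90 − 33.1663| = R$0.73 per share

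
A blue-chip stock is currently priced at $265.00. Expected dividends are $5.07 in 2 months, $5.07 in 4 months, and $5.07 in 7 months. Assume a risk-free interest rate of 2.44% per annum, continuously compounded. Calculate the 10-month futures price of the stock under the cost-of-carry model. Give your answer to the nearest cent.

PV(dividends) I = 5.07·e^(−0.0244·2/12) + 5.07·e^(−0.0244·4/12) + 5.07·e^(−0.0244·7/12)
I = 5.0494 + 5.0289 + 4.9983 = 15.0766
F = (S − I)·e^(rT) = (265.00 − 15.0766) · e^(0.0244·10/12)
= 249.9234 · e^0.020333 = 249.9234 × 1.020541 = $255.06

$255.06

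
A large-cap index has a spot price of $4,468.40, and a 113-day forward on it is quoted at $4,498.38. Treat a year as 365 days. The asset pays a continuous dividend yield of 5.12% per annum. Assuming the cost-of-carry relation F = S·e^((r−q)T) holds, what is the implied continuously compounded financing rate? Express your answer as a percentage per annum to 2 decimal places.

From F = S·e^((r−q)T): (r − q) = ln(F/S)/T
ln(4498.38/4468.40) = ln(1.006709) = 0.006687
(r − q) = 0.006687 / (113/365) = 0.021600
r = ln(F/S)/T + q = 0.021600 + 0.0512 = 0.072800
r = 7.28%

7.28%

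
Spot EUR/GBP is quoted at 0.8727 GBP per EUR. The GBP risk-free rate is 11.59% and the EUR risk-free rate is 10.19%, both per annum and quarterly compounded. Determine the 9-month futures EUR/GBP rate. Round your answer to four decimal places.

By covered interest parity, F = S · (1+r_GBP/4)^(4T) / (1+r_EUR/4)^(4T)
= 0.8727 × 1.089468 / 1.078388 = 0.8727 × 1.010275
F = 0.8817 GBP per EUR

0.8817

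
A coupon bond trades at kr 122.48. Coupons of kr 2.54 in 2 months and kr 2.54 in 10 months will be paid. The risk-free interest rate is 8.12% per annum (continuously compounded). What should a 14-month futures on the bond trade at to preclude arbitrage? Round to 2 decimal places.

kr 129.29

PV(coupons) I = 2.54·e^(−0.0812·2/12) + 2.54·e^(−0.0812·10/12)
I = 2.5059 + 2.3738 = 4.8797
F = (S − I)·e^(rT) = (122.48 − 4.8797) · e^(0.0812·14/12)
= 117.6003 · e^0.094733 = 117.6003 × 1.099365 = kr 129.29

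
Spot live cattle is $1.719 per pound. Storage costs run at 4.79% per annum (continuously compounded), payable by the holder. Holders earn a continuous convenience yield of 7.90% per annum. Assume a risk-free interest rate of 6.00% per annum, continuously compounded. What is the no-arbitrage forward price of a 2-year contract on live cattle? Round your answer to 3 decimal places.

$1.821 per pound

Net carry = r + u − y = 0.0600 + 0.0479 − 0.0790 = 0.0289
F = S·e^((r+u−y)T) = 1.719 · e^(0.0289 × 2) = 1.719 · e^0.057800
= 1.719 × 1.059503 = $1.821 per pound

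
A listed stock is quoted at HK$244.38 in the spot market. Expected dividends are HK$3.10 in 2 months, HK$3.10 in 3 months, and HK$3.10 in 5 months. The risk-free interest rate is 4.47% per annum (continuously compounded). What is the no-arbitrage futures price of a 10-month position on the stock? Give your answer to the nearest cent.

HK$244.12

PV(dividends) I = 3.10·e^(−0.0447·2/12) + 3.10·e^(−0.0447·3/12) + 3.10·e^(−0.0447·5/12)
I = 3.0770 + 3.0656 + 3.0428 = 9.1854
F = (S − I)·e^(rT) = (244.38 − 9.1854) · e^(0.0447·10/12)
= 235.1946 · e^0.037250 = 235.1946 × 1.037952 = HK$244.12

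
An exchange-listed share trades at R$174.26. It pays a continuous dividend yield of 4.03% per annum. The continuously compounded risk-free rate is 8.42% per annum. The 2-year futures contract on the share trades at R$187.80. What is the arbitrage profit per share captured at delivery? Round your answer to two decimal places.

Fair futures: F* = S·e^(carry·T), with carry = (r − q) = 0.0842 − 0.0403 = 0.0439
F* = 174.26 · e^(0.0439 × 2) = 174.26 · e^0.087800 = 174.26 × 1.091770 = R$190.2518
Market R$187.80 < fair R$190.2518: forward underpriced → reverse cash-and-carry (short spot, go long the forward).
At maturity, profit = |F_mkt − F*| = |187.80 − 190.2518| = R$2.45 per share

R$2.45 per share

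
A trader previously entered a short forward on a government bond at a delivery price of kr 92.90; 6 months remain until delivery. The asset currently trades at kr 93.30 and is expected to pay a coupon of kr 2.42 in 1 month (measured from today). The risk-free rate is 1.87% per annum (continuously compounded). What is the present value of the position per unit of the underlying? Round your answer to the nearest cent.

PV(remaining coupons) I = 2.42·e^(−0.0187·1/12) = 2.4162
Current forward F = (S − I)·e^(rT) = (93.30 − 2.4162)·e^(0.0187·6/12) = 90.8838 × 1.009394 = 91.7376
Value (long) = (F − K)·e^(−rT) = (91.7376 − 92.90) × 0.990694 = -1.1516
Short position value = −(long value) = kr 1.15

kr 1.15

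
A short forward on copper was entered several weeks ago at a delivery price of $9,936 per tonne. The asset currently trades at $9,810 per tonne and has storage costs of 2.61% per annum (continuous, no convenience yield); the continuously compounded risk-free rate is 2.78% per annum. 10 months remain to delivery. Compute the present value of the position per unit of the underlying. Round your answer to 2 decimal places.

Current fair forward for the remaining 10 months: F = S·e^((r + u)·T), (r + u) = 0.0278 + 0.0261 = 0.0539
F = 9810 · e^(0.0539 × 10/12) = 9810 × 1.04594069 = 10260.6782
Value of long forward = (F − K)·e^(−rT) = (10260.6782 − 9936) · e^(−0.0278·10/12)
= 324.6782 × 0.97709962 = 317.24
Short position value = −(long value) = -$317.24

-$317.24 per tonne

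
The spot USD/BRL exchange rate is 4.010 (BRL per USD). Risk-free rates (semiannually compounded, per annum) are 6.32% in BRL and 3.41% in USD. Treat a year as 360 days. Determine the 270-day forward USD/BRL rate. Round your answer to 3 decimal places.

By covered interest parity, F = S · (1+r_BRL/2)^(2T) / (1+r_USD/2)^(2T)
= 4.010 × 1.047773 / 1.025684 = 4.010 × 1.021536
F = 4.096 BRL per USD

4.096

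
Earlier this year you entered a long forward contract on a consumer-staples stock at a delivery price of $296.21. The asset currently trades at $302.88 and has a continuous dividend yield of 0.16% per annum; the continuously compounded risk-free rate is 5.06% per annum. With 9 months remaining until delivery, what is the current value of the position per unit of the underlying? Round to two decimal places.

Current fair forward for the remaining 9 months: F = S·e^((r − q)·T), (r − q) = 0.0506 − 0.0016 = 0.0490
F = 302.88 · e^(0.0490 × 9/12) = 302.88 × 1.037434 = 314.2180
Value of long forward = (F − K)·e^(−rT) = (314.2180 − 296.21) · e^(−0.0506·9/12)
= 18.0080 × 0.962761 = 17.34

$17.34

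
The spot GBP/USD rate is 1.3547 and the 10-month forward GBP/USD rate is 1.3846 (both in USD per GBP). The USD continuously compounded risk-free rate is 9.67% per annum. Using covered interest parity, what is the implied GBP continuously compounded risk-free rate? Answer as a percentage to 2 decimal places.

F = S·e^((r_USD − r_GBP)T) ⇒ r_GBP = r_USD − ln(F/S)/T
ln(1.3846/1.3547) = 0.021831; /(10/12) = 0.026197
r_GBP = 0.0967 − 0.026197 = 0.070503
r_GBP = 7.05%

7.05%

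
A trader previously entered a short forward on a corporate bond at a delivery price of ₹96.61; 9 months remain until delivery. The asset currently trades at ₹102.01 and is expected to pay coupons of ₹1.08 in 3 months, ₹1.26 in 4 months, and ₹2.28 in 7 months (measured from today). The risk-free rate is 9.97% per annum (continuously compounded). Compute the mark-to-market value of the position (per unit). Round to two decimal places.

PV(remaining coupons) I = 1.08·e^(−0.0997·3/12) + 1.26·e^(−0.0997·4/12) + 2.28·e^(−0.0997·7/12) = 4.4234
Current forward F = (S − I)·e^(rT) = (102.01 − 4.4234)·e^(0.0997·9/12) = 97.5866 × 1.077642 = 105.1634
Value (long) = (F − K)·e^(−rT) = (105.1634 − 96.61) × 0.927952 = 7.9371
Short position value = −(long value) = -₹7.94

-₹7.94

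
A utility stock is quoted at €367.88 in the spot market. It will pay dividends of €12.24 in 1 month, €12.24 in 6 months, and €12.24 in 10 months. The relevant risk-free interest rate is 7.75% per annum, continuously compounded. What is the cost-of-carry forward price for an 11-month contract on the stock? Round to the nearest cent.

€356.95

PV(dividends) I = 12.24·e^(−0.0775·1/12) + 12.24·e^(−0.0775·6/12) + 12.24·e^(−0.0775·10/12)
I = 12.1612 + 11.7748 + 11.4745 = 35.4105
F = (S − I)·e^(rT) = (367.88 − 35.4105) · e^(0.0775·11/12)
= 332.4695 · e^0.071042 = 332.4695 × 1.073626 = €356.95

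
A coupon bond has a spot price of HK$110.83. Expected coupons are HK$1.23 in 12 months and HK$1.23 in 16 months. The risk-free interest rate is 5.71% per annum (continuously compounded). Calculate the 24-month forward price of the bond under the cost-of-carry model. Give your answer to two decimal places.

PV(coupons) I = 1.23·e^(−0.0571·12/12) + 1.23·e^(−0.0571·16/12)
I = 1.1617 + 1.1398 = 2.3015
F = (S − I)·e^(rT) = (110.83 − 2.3015) · e^(0.0571·24/12)
= 108.5285 · e^0.114200 = 108.5285 × 1.120976 = HK$121.66

HK$121.66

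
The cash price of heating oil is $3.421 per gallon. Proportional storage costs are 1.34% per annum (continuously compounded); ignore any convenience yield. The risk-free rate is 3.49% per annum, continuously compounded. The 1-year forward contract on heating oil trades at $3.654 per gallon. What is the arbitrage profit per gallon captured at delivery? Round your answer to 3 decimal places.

$0.064 per gallon

Fair forward: F* = S·e^(carry·T), with carry = (r + u) = 0.0349 + 0.0134 = 0.0483
F* = 3.421 · e^(0.0483 × 1) = 3.421 · e^0.048300 = 3.421 × 1.049485 = $3.5903
Market $3.654 > fair $3.5903: forward overpriced → cash-and-carry (buy spot, short the forward).
At maturity, profit = |F_mkt − F*| = |3.654 − 3.5903| = $0.064 per gallon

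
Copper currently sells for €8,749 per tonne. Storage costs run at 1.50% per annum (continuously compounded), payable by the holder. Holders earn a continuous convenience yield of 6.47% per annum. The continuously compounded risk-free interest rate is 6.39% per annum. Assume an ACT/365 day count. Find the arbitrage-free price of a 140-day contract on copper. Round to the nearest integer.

€8,797 per tonne

Net carry = r + u − y = 0.0639 + 0.0150 − 0.0647 = 0.0142
F = S·e^((r+u−y)T) = 8749 · e^(0.0142 × 140/365) = 8749 · e^0.005447
= 8749 × 1.005462 = €8,797 per tonne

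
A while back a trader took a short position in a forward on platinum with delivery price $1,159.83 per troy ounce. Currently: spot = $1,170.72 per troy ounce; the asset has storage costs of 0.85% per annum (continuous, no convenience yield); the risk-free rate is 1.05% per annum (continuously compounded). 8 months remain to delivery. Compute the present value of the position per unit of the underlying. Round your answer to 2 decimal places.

-$25.63 per troy ounce

Current fair forward for the remaining 8 months: F = S·e^((r + u)·T), (r + u) = 0.0105 + 0.0085 = 0.0190
F = 1170.72 · e^(0.0190 × 8/12) = 1170.72 × 1.01274723 = 1185.6434
Value of long forward = (F − K)·e^(−rT) = (1185.6434 − 1159.83) · e^(−0.0105·8/12)
= 25.8134 × 0.99302444 = 25.63
Short position value = −(long value) = -$25.63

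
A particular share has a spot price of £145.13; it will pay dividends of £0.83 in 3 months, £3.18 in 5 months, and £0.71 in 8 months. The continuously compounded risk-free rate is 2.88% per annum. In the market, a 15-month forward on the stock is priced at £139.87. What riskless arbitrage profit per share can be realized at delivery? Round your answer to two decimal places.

£5.75 per share

PV(dividends) I = 0.83·e^(−0.0288·3/12) + 3.18·e^(−0.0288·5/12) + 0.71·e^(−0.0288·8/12) = 4.6626
Fair forward F* = (S − I)·e^(rT) = (145.13 − 4.6626)·e^0.036000 = 140.4674 × 1.036656 = 145.6164
Market £139.87 < fair 145.6164: forward underpriced → reverse cash-and-carry (short the stock, invest proceeds at r, pay the dividends, go long the forward).
Profit at T = |F_mkt − F*| = |139.87 − 145.6164| = £5.75 per share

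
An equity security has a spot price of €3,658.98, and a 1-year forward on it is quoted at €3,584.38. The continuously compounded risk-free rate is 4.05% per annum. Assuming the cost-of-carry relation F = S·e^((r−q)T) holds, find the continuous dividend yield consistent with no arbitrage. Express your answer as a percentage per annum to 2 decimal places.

From F = S·e^((r−q)T): (r − q) = ln(F/S)/T
ln(3584.38/3658.98) = ln(0.979612) = -0.020599
(r − q) = -0.020599 / (1) = -0.020599
q = r − ln(F/S)/T = 0.0405 + 0.020599 = 0.061099
q = 6.11%

6.11%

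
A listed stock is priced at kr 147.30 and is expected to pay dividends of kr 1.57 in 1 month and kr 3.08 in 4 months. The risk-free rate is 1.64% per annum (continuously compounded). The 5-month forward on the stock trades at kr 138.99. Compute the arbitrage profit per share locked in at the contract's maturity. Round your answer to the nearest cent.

PV(dividends) I = 1.57·e^(−0.0164·1/12) + 3.08·e^(−0.0164·4/12) = 4.6311
Fair forward F* = (S − I)·e^(rT) = (147.30 − 4.6311)·e^0.006833 = 142.6689 × 1.006856 = 143.6470
Market kr 138.99 < fair 143.6470: forward underpriced → reverse cash-and-carry (short the stock, invest proceeds at r, pay the dividends, go long the forward).
Profit at T = |F_mkt − F*| = |138.99 − 143.6470| = kr 4.66 per share

kr 4.66 per share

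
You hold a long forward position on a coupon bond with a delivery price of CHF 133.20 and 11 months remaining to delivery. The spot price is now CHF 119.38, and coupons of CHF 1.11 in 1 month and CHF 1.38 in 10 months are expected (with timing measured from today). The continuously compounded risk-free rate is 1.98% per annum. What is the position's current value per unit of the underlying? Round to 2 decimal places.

PV(remaining coupons) I = 1.11·e^(−0.0198·1/12) + 1.38·e^(−0.0198·10/12) = 2.4656
Current forward F = (S − I)·e^(rT) = (119.38 − 2.4656)·e^(0.0198·11/12) = 116.9144 × 1.018316 = 119.0558
Value (long) = (F − K)·e^(−rT) = (119.0558 − 133.20) × 0.982014 = -13.8898
Value = -CHF 13.89

-CHF 13.89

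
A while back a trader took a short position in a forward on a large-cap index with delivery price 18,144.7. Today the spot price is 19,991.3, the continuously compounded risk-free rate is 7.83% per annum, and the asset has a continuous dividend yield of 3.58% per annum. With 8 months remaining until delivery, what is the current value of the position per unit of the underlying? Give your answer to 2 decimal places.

-2297.98

Current fair forward for the remaining 8 months: F = S·e^((r − q)·T), (r − q) = 0.0783 − 0.0358 = 0.0425
F = 19991.3 · e^(0.0425 × 8/12) = 19991.3 × 1.02873854 = 20565.8208
Value of long forward = (F − K)·e^(−rT) = (20565.8208 − 18144.7) · e^(−0.0783·8/12)
= 2421.1208 × 0.94913902 = 2297.98
Short position value = −(long value) = -2297.98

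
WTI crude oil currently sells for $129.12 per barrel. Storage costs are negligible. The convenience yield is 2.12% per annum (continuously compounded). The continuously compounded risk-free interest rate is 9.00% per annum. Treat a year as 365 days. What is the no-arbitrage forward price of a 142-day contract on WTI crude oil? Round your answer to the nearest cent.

$132.62 per barrel

Net carry = r + u − y = 0.0900 + 0.0000 − 0.0212 = 0.0688
F = S·e^((r+u−y)T) = 129.12 · e^(0.0688 × 142/365) = 129.12 · e^0.026766
= 129.12 × 1.027127 = $132.62 per barrel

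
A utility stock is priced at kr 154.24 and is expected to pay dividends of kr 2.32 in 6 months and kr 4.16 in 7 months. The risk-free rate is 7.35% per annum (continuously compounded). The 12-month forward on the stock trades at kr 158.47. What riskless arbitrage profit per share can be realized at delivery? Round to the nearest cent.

kr 0.84 per share

PV(dividends) I = 2.32·e^(−0.0735·6/12) + 4.16·e^(−0.0735·7/12) = 6.2217
Fair forward F* = (S − I)·e^(rT) = (154.24 − 6.2217)·e^0.073500 = 148.0183 × 1.076269 = 159.3075
Market kr 158.47 < fair 159.3075: forward underpriced → reverse cash-and-carry (short the stock, invest proceeds at r, pay the dividends, go long the forward).
Profit at T = |F_mkt − F*| = |158.47 − 159.3075| = kr 0.84 per share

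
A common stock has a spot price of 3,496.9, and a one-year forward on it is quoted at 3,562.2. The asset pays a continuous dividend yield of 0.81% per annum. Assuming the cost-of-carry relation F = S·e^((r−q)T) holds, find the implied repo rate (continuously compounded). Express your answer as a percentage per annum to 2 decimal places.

2.66%

From F = S·e^((r−q)T): (r − q) = ln(F/S)/T
ln(3562.2/3496.9) = ln(1.018674) = 0.018502
(r − q) = 0.018502 / (12/12) = 0.018502
r = ln(F/S)/T + q = 0.018502 + 0.0081 = 0.026602
r = 2.66%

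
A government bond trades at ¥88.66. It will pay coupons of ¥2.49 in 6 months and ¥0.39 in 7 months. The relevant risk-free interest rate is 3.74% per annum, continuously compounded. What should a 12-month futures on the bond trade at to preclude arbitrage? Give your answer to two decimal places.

¥89.11

PV(coupons) I = 2.49·e^(−0.0374·6/12) + 0.39·e^(−0.0374·7/12)
I = 2.4439 + 0.3816 = 2.8255
F = (S − I)·e^(rT) = (88.66 − 2.8255) · e^(0.0374·12/12)
= 85.8345 · e^0.037400 = 85.8345 × 1.038108 = ¥89.11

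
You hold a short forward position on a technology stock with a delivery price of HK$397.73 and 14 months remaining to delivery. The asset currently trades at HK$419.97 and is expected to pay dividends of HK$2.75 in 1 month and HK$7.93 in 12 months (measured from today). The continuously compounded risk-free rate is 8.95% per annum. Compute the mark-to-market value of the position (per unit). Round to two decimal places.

-HK$51.69

PV(remaining dividends) I = 2.75·e^(−0.0895·1/12) + 7.93·e^(−0.0895·12/12) = 9.9807
Current forward F = (S − I)·e^(rT) = (419.97 − 9.9807)·e^(0.0895·14/12) = 409.9893 × 1.110063 = 455.1140
Value (long) = (F − K)·e^(−rT) = (455.1140 − 397.73) × 0.900850 = 51.6944
Short position value = −(long value) = -HK$51.69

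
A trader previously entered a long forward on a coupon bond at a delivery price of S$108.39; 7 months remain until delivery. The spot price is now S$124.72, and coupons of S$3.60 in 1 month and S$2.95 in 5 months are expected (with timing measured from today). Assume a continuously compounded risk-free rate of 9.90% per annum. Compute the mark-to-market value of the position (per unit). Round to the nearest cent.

PV(remaining coupons) I = 3.60·e^(−0.0990·1/12) + 2.95·e^(−0.0990·5/12) = 6.4012
Current forward F = (S − I)·e^(rT) = (124.72 − 6.4012)·e^(0.0990·7/12) = 118.3188 × 1.059450 = 125.3529
Value (long) = (F − K)·e^(−rT) = (125.3529 − 108.39) × 0.943886 = 16.0110
Value = S$16.01

S$16.01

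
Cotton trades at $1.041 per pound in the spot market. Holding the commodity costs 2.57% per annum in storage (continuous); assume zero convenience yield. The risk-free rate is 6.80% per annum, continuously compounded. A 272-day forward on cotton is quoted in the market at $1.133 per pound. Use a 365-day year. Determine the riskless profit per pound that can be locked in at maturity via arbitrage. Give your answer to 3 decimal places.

$0.017 per pound

Fair forward: F* = S·e^(carry·T), with carry = (r + u) = 0.0680 + 0.0257 = 0.0937
F* = 1.041 · e^(0.0937 × 272/365) = 1.041 · e^0.069826 = 1.041 × 1.072322 = $1.1163
Market $1.133 > fair $1.1163: forward overpriced → cash-and-carry (buy spot, short the forward).
At maturity, profit = |F_mkt − F*| = |1.133 − 1.1163| = $0.017 per pound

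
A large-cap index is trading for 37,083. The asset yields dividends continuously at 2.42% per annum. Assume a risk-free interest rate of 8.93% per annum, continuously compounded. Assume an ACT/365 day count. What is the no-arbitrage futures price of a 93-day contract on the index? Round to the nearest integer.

F = S·e^((r − q)T) = 37083 · e^((0.0893 − 0.0242) × 93/365)
= 37083 · e^0.016587 = 37083 × 1.016725
F = 37,703

37,703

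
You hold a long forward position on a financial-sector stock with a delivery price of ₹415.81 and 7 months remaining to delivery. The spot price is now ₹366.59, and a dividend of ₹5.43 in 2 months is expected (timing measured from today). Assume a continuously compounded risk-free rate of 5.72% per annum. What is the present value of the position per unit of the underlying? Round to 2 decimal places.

PV(remaining dividends) I = 5.43·e^(−0.0572·2/12) = 5.3785
Current forward F = (S − I)·e^(rT) = (366.59 − 5.3785)·e^(0.0572·7/12) = 361.2115 × 1.033930 = 373.4674
Value (long) = (F − K)·e^(−rT) = (373.4674 − 415.81) × 0.967184 = -40.9531
Value = -₹40.95

-₹40.95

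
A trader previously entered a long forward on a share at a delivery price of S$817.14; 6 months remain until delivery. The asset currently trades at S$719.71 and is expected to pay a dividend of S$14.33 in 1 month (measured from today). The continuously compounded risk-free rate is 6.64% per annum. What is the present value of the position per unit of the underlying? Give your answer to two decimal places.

-S$85.00

PV(remaining dividends) I = 14.33·e^(−0.0664·1/12) = 14.2509
Current forward F = (S − I)·e^(rT) = (719.71 − 14.2509)·e^(0.0664·6/12) = 705.4591 × 1.033757 = 729.2733
Value (long) = (F − K)·e^(−rT) = (729.2733 − 817.14) × 0.967345 = -84.9974
Value = -S$85.00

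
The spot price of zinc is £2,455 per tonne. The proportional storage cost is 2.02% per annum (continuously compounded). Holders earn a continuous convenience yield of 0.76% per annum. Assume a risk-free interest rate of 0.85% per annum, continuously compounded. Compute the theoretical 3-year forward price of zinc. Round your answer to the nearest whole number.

Net carry = r + u − y = 0.0085 + 0.0202 − 0.0076 = 0.0211
F = S·e^((r+u−y)T) = 2455 · e^(0.0211 × 3) = 2455 · e^0.063300
= 2455 × 1.065346 = £2,615 per tonne

£2,615 per tonne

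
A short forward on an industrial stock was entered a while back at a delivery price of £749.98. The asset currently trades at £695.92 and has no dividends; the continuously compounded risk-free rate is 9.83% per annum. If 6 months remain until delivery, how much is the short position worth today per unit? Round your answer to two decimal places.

Current fair forward for the remaining 6 months: F = S·e^(r·T), r = 0.0983
F = 695.92 · e^(0.0983 × 6/12) = 695.92 × 1.050378 = 730.9791
Value of long forward = (F − K)·e^(−rT) = (730.9791 − 749.98) · e^(−0.0983·6/12)
= -19.0009 × 0.952038 = -18.09
Short position value = −(long value) = £18.09

£18.09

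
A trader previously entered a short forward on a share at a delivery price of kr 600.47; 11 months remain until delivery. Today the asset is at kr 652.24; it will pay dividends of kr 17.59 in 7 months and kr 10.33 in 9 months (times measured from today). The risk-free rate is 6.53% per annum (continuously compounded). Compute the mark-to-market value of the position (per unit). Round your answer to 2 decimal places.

PV(remaining dividends) I = 17.59·e^(−0.0653·7/12) + 10.33·e^(−0.0653·9/12) = 26.7688
Current forward F = (S − I)·e^(rT) = (652.24 − 26.7688)·e^(0.0653·11/12) = 625.4712 × 1.061686 = 664.0540
Value (long) = (F − K)·e^(−rT) = (664.0540 − 600.47) × 0.941898 = 59.8896
Short position value = −(long value) = -kr 59.89

-kr 59.89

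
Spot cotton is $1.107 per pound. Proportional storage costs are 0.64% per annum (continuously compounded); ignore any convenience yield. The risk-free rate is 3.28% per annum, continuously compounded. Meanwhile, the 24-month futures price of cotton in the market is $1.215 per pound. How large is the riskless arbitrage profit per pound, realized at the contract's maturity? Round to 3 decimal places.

$0.018 per pound

Fair futures: F* = S·e^(carry·T), with carry = (r + u) = 0.0328 + 0.0064 = 0.0392
F* = 1.107 · e^(0.0392 × 24/12) = 1.107 · e^0.078400 = 1.107 × 1.081555 = $1.1973
Market $1.215 > fair $1.1973: forward overpriced → cash-and-carry (buy spot, short the forward).
At maturity, profit = |F_mkt − F*| = |1.215 − 1.1973| = $0.018 per pound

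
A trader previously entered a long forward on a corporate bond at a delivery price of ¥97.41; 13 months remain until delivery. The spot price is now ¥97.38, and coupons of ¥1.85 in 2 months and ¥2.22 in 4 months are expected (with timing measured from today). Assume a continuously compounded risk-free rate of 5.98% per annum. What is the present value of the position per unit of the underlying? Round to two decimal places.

¥2.07

PV(remaining coupons) I = 1.85·e^(−0.0598·2/12) + 2.22·e^(−0.0598·4/12) = 4.0078
Current forward F = (S − I)·e^(rT) = (97.38 − 4.0078)·e^(0.0598·13/12) = 93.3722 × 1.066928 = 99.6214
Value (long) = (F − K)·e^(−rT) = (99.6214 − 97.41) × 0.937271 = 2.0727
Value = ¥2.07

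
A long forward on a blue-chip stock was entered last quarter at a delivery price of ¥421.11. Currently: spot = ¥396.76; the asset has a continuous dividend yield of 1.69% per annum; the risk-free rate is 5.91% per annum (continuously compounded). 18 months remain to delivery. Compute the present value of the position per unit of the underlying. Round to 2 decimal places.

¥1.44

Current fair forward for the remaining 18 months: F = S·e^((r − q)·T), (r − q) = 0.0591 − 0.0169 = 0.0422
F = 396.76 · e^(0.0422 × 18/12) = 396.76 × 1.065346 = 422.6867
Value of long forward = (F − K)·e^(−rT) = (422.6867 − 421.11) · e^(−0.0591·18/12)
= 1.5767 × 0.915166 = 1.44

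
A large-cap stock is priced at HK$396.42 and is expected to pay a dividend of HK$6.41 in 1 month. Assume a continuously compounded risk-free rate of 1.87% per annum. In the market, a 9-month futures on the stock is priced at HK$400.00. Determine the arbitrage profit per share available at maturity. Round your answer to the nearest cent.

HK$4.47 per share

PV(dividends) I = 6.41·e^(−0.0187·1/12) = 6.4000
Fair futures F* = (S − I)·e^(rT) = (396.42 − 6.4000)·e^0.014025 = 390.0200 × 1.014124 = 395.5286
Market HK$400.00 > fair 395.5286: forward overpriced → cash-and-carry (borrow at r, buy the stock and collect the dividends, short the forward).
Profit at T = |F_mkt − F*| = |400.00 − 395.5286| = HK$4.47 per share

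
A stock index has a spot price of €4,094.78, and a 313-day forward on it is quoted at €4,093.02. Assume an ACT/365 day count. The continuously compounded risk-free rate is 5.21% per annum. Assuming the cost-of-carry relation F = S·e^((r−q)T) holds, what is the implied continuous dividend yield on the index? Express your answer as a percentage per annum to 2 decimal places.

5.26%

From F = S·e^((r−q)T): (r − q) = ln(F/S)/T
ln(4093.02/4094.78) = ln(0.999570) = -0.000430
(r − q) = -0.000430 / (313/365) = -0.000501
q = r − ln(F/S)/T = 0.0521 + 0.000501 = 0.052601
q = 5.26%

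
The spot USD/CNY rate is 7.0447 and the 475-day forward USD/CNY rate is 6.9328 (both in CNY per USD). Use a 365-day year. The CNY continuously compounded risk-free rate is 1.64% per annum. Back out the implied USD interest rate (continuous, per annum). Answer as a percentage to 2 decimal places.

2.87%

F = S·e^((r_CNY − r_USD)T) ⇒ r_USD = r_CNY − ln(F/S)/T
ln(6.9328/7.0447) = -0.016012; /(475/365) = -0.012304
r_USD = 0.0164 + 0.012304 = 0.028704
r_USD = 2.87%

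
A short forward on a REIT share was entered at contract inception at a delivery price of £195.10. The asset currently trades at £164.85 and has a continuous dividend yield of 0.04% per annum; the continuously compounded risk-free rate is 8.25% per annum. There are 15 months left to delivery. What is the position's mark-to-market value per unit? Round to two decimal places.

Current fair forward for the remaining 15 months: F = S·e^((r − q)·T), (r − q) = 0.0825 − 0.0004 = 0.0821
F = 164.85 · e^(0.0821 × 15/12) = 164.85 × 1.108076 = 182.6663
Value of long forward = (F − K)·e^(−rT) = (182.6663 − 195.10) · e^(−0.0825·15/12)
= -12.4337 × 0.902014 = -11.22
Short position value = −(long value) = £11.22

£11.22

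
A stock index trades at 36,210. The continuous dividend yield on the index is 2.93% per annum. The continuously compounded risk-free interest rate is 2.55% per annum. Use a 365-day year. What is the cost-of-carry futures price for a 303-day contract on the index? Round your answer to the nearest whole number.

F = S·e^((r − q)T) = 36210 · e^((0.0255 − 0.0293) × 303/365)
= 36210 · e^-0.003155 = 36210 × 0.996850
F = 36,096

36,096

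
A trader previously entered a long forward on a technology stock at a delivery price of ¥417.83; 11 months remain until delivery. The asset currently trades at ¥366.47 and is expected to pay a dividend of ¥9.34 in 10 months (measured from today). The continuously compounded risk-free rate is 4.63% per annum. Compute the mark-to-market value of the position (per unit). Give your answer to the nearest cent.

-¥42.98

PV(remaining dividends) I = 9.34·e^(−0.0463·10/12) = 8.9865
Current forward F = (S − I)·e^(rT) = (366.47 − 8.9865)·e^(0.0463·11/12) = 357.4835 × 1.043355 = 372.9822
Value (long) = (F − K)·e^(−rT) = (372.9822 − 417.83) × 0.958446 = -42.9842
Value = -¥42.98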